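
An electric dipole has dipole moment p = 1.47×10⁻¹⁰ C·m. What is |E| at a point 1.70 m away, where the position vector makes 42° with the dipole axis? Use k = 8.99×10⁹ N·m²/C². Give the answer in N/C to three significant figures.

At angle θ the dipole field magnitude is E = (kp/r³)·√(1 + 3cos²θ).
kp/r³ = (8.99×10⁹)(1.47×10⁻¹⁰) / (1.70)³ = 0.2690 N/C.
√(1 + 3cos²42°) = √(1 + 3·0.5523) = √2.6568 ≈ 1.6300.
E ≈ 0.2690 × 1.630 = 0.4384 N/C.

E ≈ 0.438 N/C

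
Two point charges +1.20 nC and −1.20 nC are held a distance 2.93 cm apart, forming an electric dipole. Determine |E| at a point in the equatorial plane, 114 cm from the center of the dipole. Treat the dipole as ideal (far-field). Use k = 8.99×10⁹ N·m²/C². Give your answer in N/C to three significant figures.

E ≈ 0.213 N/C

Dipole moment p = qd = (1.20×10⁻⁹ C)(0.0293 m) = 3.516×10⁻¹¹ C·m.
On the perpendicular bisector E = kp/r³ (half the axial value at the same distance).
E = (8.99×10⁹)(3.516×10⁻¹¹) / (1.14)³ = 0.2134 N/C.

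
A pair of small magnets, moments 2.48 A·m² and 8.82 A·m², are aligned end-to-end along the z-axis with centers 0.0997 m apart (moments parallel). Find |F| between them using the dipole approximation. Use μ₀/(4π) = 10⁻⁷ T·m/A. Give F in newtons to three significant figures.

On-axis B of dipole 1: B = (μ₀/4π)·2m₁/r³. Force on dipole 2: F = m₂·dB/dr.
dB/dr = −(μ₀/4π)·6m₁/r⁴, so |F| = (μ₀/4π)·6m₁m₂/r⁴.
F = 6(10⁻⁷)(2.48)(8.82)/(0.0997)⁴ = 0.1328 N.

F ≈ 0.133 N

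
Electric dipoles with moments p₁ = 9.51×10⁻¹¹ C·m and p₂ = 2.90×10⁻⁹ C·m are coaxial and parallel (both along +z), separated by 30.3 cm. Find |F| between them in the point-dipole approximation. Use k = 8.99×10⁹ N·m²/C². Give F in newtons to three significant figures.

On-axis field of dipole 1 at distance r: E = 2kp₁/r³. Force on dipole 2 is F = p₂·dE/dr (gradient along axis).
dE/dr = −6kp₁/r⁴, so |F| = 6kp₁p₂/r⁴ (attractive for aligned moments).
F = 6(8.99×10⁹)(9.51×10⁻¹¹)(2.90×10⁻⁹)/(0.303)⁴ = 1.765×10⁻⁶ N.

F ≈ 1.76×10⁻⁶ N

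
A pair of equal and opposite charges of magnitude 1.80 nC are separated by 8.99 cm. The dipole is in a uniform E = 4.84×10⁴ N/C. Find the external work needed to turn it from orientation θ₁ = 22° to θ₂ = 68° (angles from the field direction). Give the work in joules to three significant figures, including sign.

Dipole moment p = qd = (1.80×10⁻⁹ C)(0.0899 m) = 1.618×10⁻¹⁰ C·m.
W_ext = ΔU = U(θ₂) − U(θ₁) = −pE cosθ₂ − (−pE cosθ₁) = pE(cosθ₁ − cosθ₂).
W = (1.618×10⁻¹⁰)(4.84×10⁴)·(cos22° − cos68°) = (7.831×10⁻⁶)·(+0.5526) = 4.327×10⁻⁶ J.

W ≈ 4.33×10⁻⁶ J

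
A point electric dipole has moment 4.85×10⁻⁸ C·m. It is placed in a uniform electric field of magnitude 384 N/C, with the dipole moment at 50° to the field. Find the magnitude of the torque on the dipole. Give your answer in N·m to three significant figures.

τ ≈ 1.43×10⁻⁵ N·m

Torque on an electric dipole: τ = pE sinθ.
τ = (4.85×10⁻⁸)(384)·sin50° = 1.427×10⁻⁵ N·m.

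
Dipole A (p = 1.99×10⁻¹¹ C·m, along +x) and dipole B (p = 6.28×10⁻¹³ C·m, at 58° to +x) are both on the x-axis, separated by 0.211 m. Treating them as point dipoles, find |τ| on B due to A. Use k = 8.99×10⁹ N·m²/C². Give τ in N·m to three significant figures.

τ ≈ 2.03×10⁻¹¹ N·m

The second dipole sits on the axis of the first, so the field there is axial: E₁ = 2kp₁/r³ along +x.
E₁ = 2(8.99×10⁹)(1.99×10⁻¹¹)/(0.211)³ = 38.09 N/C.
Torque on the second dipole: τ = p₂ E₁ sinθ.
τ = (6.28×10⁻¹³)(38.09)·sin58° = 2.029×10⁻¹¹ N·m.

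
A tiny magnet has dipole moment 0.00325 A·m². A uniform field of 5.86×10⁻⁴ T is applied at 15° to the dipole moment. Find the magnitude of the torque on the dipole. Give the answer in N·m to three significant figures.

τ ≈ 4.93×10⁻⁷ N·m

Torque on a magnetic dipole: τ = mB sinθ.
τ = (0.00325)(5.86×10⁻⁴)·sin15° = 4.929×10⁻⁷ N·m.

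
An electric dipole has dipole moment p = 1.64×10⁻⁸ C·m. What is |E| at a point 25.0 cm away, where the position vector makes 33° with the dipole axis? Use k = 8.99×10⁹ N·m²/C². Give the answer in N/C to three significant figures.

At angle θ the dipole field magnitude is E = (kp/r³)·√(1 + 3cos²θ).
kp/r³ = (8.99×10⁹)(1.64×10⁻⁸) / (0.250)³ = 9436 N/C.
√(1 + 3cos²33°) = √(1 + 3·0.7034) = √3.1101 ≈ 1.7635.
E ≈ 9436 × 1.764 = 1.664×10⁴ N/C.

E ≈ 1.66×10⁴ N/C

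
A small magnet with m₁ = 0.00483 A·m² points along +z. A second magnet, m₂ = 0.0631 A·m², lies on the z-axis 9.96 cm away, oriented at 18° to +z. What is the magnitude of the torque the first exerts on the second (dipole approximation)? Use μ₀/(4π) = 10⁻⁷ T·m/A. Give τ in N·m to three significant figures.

Dipole B is on the axis of dipole A, so B₁ there is axial: B₁ = (μ₀/4π)·2m₁/r³ along +z.
B₁ = 2(10⁻⁷)(0.00483)/(0.0996)³ = 9.777×10⁻⁷ T.
τ = m₂ B₁ sinθ.
τ = (0.0631)(9.777×10⁻⁷)·sin18° = 1.906×10⁻⁸ N·m.

τ ≈ 1.91×10⁻⁸ N·m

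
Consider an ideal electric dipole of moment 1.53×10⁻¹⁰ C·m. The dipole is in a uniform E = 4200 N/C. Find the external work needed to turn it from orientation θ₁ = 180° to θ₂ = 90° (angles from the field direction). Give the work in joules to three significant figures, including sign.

W ≈ -6.43×10⁻⁷ J

W_ext = ΔU = U(θ₂) − U(θ₁) = −pE cosθ₂ − (−pE cosθ₁) = pE(cosθ₁ − cosθ₂).
W = (1.53×10⁻¹⁰)(4200)·(cos180° − cos90°) = (6.426×10⁻⁷)·(-1.0000) = -6.426×10⁻⁷ J.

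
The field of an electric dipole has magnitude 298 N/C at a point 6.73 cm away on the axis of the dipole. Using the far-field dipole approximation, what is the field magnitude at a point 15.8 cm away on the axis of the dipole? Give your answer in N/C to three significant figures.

E ≈ 23.0 N/C

Dipole fields scale as 1/r³ in the far field; the geometry is the same at both points.
E₂ = E₁ · (r₁/r₂)³ = 298 · (6.73/15.8)³.
(r₁/r₂)³ = (0.4259)³ = 0.07728.
E₂ ≈ 23.03 N/C.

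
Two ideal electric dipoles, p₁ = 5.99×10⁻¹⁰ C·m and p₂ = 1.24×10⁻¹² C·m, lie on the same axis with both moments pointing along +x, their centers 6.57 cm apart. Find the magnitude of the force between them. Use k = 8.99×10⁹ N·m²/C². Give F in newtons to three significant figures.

F ≈ 2.15×10⁻⁶ N

On-axis field of dipole 1 at distance r: E = 2kp₁/r³. Force on dipole 2 is F = p₂·dE/dr (gradient along axis).
dE/dr = −6kp₁/r⁴, so |F| = 6kp₁p₂/r⁴ (attractive for aligned moments).
F = 6(8.99×10⁹)(5.99×10⁻¹⁰)(1.24×10⁻¹²)/(0.0657)⁴ = 2.150×10⁻⁶ N.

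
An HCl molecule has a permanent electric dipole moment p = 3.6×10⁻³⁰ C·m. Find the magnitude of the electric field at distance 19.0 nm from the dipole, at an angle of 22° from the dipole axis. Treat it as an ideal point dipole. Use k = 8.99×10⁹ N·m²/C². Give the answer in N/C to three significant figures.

At angle θ the dipole field magnitude is E = (kp/r³)·√(1 + 3cos²θ).
kp/r³ = (8.99×10⁹)(3.60×10⁻³⁰) / (1.90×10⁻⁸)³ = 4718 N/C.
√(1 + 3cos²22°) = √(1 + 3·0.8597) = √3.5790 ≈ 1.8918.
E ≈ 4718 × 1.892 = 8927 N/C.

E ≈ 8930 N/C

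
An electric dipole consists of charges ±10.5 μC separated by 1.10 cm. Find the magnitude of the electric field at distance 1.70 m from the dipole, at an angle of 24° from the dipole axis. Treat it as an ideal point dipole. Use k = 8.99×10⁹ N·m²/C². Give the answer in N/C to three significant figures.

Dipole moment p = qd = (1.05×10⁻⁵ C)(0.0110 m) = 1.155×10⁻⁷ C·m.
At angle θ the dipole field magnitude is E = (kp/r³)·√(1 + 3cos²θ).
kp/r³ = (8.99×10⁹)(1.155×10⁻⁷) / (1.70)³ = 211.3 N/C.
√(1 + 3cos²24°) = √(1 + 3·0.8346) = √3.5037 ≈ 1.8718.
E ≈ 211.3 × 1.872 = 395.6 N/C.

E ≈ 396 N/C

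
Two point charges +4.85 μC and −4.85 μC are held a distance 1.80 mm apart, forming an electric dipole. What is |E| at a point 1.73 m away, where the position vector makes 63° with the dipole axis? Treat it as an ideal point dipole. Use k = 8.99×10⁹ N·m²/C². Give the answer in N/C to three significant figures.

E ≈ 19.3 N/C

Dipole moment p = qd = (4.85×10⁻⁶ C)(0.00180 m) = 8.73×10⁻⁹ C·m.
At angle θ the dipole field magnitude is E = (kp/r³)·√(1 + 3cos²θ).
kp/r³ = (8.99×10⁹)(8.73×10⁻⁹) / (1.73)³ = 15.16 N/C.
√(1 + 3cos²63°) = √(1 + 3·0.2061) = √1.6183 ≈ 1.2721.
E ≈ 15.16 × 1.272 = 19.28 N/C.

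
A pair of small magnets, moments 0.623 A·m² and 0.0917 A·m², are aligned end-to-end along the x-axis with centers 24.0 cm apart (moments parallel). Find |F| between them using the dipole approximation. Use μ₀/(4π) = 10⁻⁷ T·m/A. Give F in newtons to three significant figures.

F ≈ 1.03×10⁻⁵ N

On-axis B of dipole 1: B = (μ₀/4π)·2m₁/r³. Force on dipole 2: F = m₂·dB/dr.
dB/dr = −(μ₀/4π)·6m₁/r⁴, so |F| = (μ₀/4π)·6m₁m₂/r⁴.
F = 6(10⁻⁷)(0.623)(0.0917)/(0.240)⁴ = 1.033×10⁻⁵ N.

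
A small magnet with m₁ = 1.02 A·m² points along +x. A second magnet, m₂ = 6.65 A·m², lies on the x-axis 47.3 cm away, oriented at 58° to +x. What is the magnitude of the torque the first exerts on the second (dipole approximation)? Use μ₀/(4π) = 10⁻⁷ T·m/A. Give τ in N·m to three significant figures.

τ ≈ 1.09×10⁻⁵ N·m

Dipole B is on the axis of dipole A, so B₁ there is axial: B₁ = (μ₀/4π)·2m₁/r³ along +x.
B₁ = 2(10⁻⁷)(1.02)/(0.473)³ = 1.928×10⁻⁶ T.
τ = m₂ B₁ sinθ.
τ = (6.65)(1.928×10⁻⁶)·sin58° = 1.087×10⁻⁵ N·m.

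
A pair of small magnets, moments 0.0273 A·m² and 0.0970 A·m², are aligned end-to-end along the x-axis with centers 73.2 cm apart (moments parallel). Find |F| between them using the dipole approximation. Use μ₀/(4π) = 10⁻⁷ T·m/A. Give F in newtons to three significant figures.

F ≈ 5.53×10⁻⁹ N

On-axis B of dipole 1: B = (μ₀/4π)·2m₁/r³. Force on dipole 2: F = m₂·dB/dr.
dB/dr = −(μ₀/4π)·6m₁/r⁴, so |F| = (μ₀/4π)·6m₁m₂/r⁴.
F = 6(10⁻⁷)(0.0273)(0.0970)/(0.732)⁴ = 5.534×10⁻⁹ N.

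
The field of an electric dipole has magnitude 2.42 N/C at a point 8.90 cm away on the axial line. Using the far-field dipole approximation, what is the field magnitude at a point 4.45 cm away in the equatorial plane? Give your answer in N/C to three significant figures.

Dipole fields scale as 1/r³ in the far field.
The axial field is twice the equatorial field at the same r, so the geometry factor is 1/2.
E₂ = E₁ · (1/2) · (r₁/r₂)³ = 2.42 · 0.5 · (8.90/4.45)³.
(r₁/r₂)³ = (2)³ = 8.
E₂ ≈ 9.680 N/C.

E ≈ 9.68 N/C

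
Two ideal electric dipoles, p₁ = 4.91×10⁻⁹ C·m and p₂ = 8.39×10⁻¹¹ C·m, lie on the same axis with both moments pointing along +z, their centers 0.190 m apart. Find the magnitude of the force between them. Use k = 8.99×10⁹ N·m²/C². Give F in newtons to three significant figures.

F ≈ 1.71×10⁻⁵ N

On-axis field of dipole 1 at distance r: E = 2kp₁/r³. Force on dipole 2 is F = p₂·dE/dr (gradient along axis).
dE/dr = −6kp₁/r⁴, so |F| = 6kp₁p₂/r⁴ (attractive for aligned moments).
F = 6(8.99×10⁹)(4.91×10⁻⁹)(8.39×10⁻¹¹)/(0.190)⁴ = 1.705×10⁻⁵ N.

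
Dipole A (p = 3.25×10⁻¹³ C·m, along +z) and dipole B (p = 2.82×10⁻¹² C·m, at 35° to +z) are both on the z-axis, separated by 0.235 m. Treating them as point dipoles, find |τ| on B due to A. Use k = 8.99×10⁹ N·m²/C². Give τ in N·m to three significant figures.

The second dipole sits on the axis of the first, so the field there is axial: E₁ = 2kp₁/r³ along +z.
E₁ = 2(8.99×10⁹)(3.25×10⁻¹³)/(0.235)³ = 0.4503 N/C.
Torque on the second dipole: τ = p₂ E₁ sinθ.
τ = (2.82×10⁻¹²)(0.4503)·sin35° = 7.283×10⁻¹³ N·m.

τ ≈ 7.28×10⁻¹³ N·m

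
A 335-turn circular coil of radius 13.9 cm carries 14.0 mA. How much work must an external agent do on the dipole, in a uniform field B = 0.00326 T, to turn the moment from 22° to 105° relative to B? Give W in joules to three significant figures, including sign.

W ≈ 0.00110 J

m = NIA = NIπa² = 335·(0.0140)·π·(0.139)² = 0.2847 A·m².
W_ext = ΔU = −mB cosθ₂ + mB cosθ₁ = mB(cosθ₁ − cosθ₂).
W = (0.2847)(0.00326)·(cos22° − cos105°) = (9.281×10⁻⁴)·(+1.1860) = 0.001101 J.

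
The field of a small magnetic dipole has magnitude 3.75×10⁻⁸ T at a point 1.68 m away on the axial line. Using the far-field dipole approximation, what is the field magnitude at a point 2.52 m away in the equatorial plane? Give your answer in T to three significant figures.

B ≈ 5.56×10⁻⁹ T

Dipole fields scale as 1/r³ in the far field.
The axial field is twice the equatorial field at the same r, so the geometry factor is 1/2.
B₂ = B₁ · (1/2) · (r₁/r₂)³ = 3.75×10⁻⁸ · 0.5 · (1.68/2.52)³.
(r₁/r₂)³ = (0.6667)³ = 0.2963.
B₂ ≈ 5.556×10⁻⁹ T.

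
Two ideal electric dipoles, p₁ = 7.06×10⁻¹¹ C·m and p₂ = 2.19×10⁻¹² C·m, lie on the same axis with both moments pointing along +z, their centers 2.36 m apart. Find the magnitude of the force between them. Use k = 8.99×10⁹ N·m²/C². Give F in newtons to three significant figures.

F ≈ 2.69×10⁻¹³ N

On-axis field of dipole 1 at distance r: E = 2kp₁/r³. Force on dipole 2 is F = p₂·dE/dr (gradient along axis).
dE/dr = −6kp₁/r⁴, so |F| = 6kp₁p₂/r⁴ (attractive for aligned moments).
F = 6(8.99×10⁹)(7.06×10⁻¹¹)(2.19×10⁻¹²)/(2.36)⁴ = 2.689×10⁻¹³ N.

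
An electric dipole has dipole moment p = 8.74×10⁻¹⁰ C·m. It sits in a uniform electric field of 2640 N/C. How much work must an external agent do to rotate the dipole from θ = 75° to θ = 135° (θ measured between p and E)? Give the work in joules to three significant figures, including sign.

W ≈ 2.23×10⁻⁶ J

W_ext = ΔU = U(θ₂) − U(θ₁) = −pE cosθ₂ − (−pE cosθ₁) = pE(cosθ₁ − cosθ₂).
W = (8.74×10⁻¹⁰)(2640)·(cos75° − cos135°) = (2.307×10⁻⁶)·(+0.9659) = 2.229×10⁻⁶ J.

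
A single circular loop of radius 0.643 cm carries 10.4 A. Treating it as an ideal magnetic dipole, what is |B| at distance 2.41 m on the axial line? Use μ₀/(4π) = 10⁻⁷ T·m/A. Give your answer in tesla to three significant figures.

Magnetic moment m = IA = Iπa² = (10.4)·π·(0.00643)² = 0.001351 A·m².
On axis B = (μ₀/4π)·2m/r³.
B = 2·(10⁻⁷)·(0.001351) / (2.41)³ = 1.930×10⁻¹¹ T.

B ≈ 1.93×10⁻¹¹ T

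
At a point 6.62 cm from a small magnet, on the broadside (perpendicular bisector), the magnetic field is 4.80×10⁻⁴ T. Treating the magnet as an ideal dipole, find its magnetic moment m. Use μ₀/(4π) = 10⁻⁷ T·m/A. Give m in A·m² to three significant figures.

In the equatorial plane B = (μ₀/4π)·m/r³, so m = Br³·4π/(μ₀).
m = (4.80×10⁻⁴)·(0.0662)³ / (10⁻⁷) = 1.393 A·m².

m ≈ 1.39 A·m²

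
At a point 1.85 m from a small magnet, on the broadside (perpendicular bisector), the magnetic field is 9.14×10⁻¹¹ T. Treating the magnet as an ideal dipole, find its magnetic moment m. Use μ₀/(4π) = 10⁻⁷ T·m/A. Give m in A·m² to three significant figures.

m ≈ 0.00579 A·m²

In the equatorial plane B = (μ₀/4π)·m/r³, so m = Br³·4π/(μ₀).
m = (9.14×10⁻¹¹)·(1.85)³ / (10⁻⁷) = 0.005787 A·m².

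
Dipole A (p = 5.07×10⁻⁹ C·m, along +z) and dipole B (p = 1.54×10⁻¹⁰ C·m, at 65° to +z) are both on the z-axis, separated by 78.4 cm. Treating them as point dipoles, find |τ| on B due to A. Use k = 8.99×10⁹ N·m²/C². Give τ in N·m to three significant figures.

The second dipole sits on the axis of the first, so the field there is axial: E₁ = 2kp₁/r³ along +z.
E₁ = 2(8.99×10⁹)(5.07×10⁻⁹)/(0.784)³ = 189.2 N/C.
Torque on the second dipole: τ = p₂ E₁ sinθ.
τ = (1.54×10⁻¹⁰)(189.2)·sin65° = 2.640×10⁻⁸ N·m.

τ ≈ 2.64×10⁻⁸ N·m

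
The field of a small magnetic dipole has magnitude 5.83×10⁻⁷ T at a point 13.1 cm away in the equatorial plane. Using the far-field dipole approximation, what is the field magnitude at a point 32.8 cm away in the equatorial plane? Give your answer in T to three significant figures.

B ≈ 3.71×10⁻⁸ T

Dipole fields scale as 1/r³ in the far field; the geometry is the same at both points.
B₂ = B₁ · (r₁/r₂)³ = 5.83×10⁻⁷ · (13.1/32.8)³.
(r₁/r₂)³ = (0.3994)³ = 0.06371.
B₂ ≈ 3.714×10⁻⁸ T.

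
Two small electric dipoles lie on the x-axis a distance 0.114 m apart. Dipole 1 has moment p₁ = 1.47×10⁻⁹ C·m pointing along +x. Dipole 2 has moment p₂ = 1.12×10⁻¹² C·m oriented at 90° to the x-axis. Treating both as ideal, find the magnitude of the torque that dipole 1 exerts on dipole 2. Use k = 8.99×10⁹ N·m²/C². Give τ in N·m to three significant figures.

The second dipole sits on the axis of the first, so the field there is axial: E₁ = 2kp₁/r³ along +x.
E₁ = 2(8.99×10⁹)(1.47×10⁻⁹)/(0.114)³ = 1.784×10⁴ N/C.
Torque on the second dipole: τ = p₂ E₁ sinθ.
τ = (1.12×10⁻¹²)(1.784×10⁴)·sin90° = 1.998×10⁻⁸ N·m.

τ ≈ 2.00×10⁻⁸ N·m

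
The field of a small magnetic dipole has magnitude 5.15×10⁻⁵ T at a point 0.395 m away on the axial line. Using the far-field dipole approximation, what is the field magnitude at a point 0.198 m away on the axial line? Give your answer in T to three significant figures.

Dipole fields scale as 1/r³ in the far field; the geometry is the same at both points.
B₂ = B₁ · (r₁/r₂)³ = 5.15×10⁻⁵ · (0.395/0.198)³.
(r₁/r₂)³ = (1.995)³ = 7.94.
B₂ ≈ 4.089×10⁻⁴ T.

B ≈ 4.09×10⁻⁴ T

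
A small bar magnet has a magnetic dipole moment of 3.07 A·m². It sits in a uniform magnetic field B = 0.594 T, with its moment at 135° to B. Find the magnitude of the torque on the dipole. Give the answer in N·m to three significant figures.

τ ≈ 1.29 N·m

Torque on a magnetic dipole: τ = mB sinθ.
τ = (3.07)(0.594)·sin135° = 1.289 N·m.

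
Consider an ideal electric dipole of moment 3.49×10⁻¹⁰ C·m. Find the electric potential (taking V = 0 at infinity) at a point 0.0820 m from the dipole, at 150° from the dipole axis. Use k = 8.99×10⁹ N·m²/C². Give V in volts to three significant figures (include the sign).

The dipole potential is V = kp cosθ / r².
V = (8.99×10⁹)(3.49×10⁻¹⁰)·cos150° / (0.0820)² = -404.1 V.

V ≈ -404 V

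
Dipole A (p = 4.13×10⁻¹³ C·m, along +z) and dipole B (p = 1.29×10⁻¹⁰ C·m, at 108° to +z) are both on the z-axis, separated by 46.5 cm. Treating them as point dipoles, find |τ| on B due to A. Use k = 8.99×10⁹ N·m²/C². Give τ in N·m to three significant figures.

τ ≈ 9.06×10⁻¹² N·m

The second dipole sits on the axis of the first, so the field there is axial: E₁ = 2kp₁/r³ along +z.
E₁ = 2(8.99×10⁹)(4.13×10⁻¹³)/(0.465)³ = 0.07386 N/C.
Torque on the second dipole: τ = p₂ E₁ sinθ.
τ = (1.29×10⁻¹⁰)(0.07386)·sin108° = 9.061×10⁻¹² N·m.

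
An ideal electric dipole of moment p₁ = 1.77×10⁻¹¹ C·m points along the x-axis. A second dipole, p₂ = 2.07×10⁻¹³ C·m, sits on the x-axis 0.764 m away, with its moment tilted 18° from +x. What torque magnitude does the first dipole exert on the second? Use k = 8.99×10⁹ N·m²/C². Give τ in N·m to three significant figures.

The second dipole sits on the axis of the first, so the field there is axial: E₁ = 2kp₁/r³ along +x.
E₁ = 2(8.99×10⁹)(1.77×10⁻¹¹)/(0.764)³ = 0.7136 N/C.
Torque on the second dipole: τ = p₂ E₁ sinθ.
τ = (2.07×10⁻¹³)(0.7136)·sin18° = 4.565×10⁻¹⁴ N·m.

τ ≈ 4.56×10⁻¹⁴ N·m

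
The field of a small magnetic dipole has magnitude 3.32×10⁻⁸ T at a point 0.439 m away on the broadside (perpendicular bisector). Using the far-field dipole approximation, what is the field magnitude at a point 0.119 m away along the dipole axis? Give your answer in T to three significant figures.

B ≈ 3.33×10⁻⁶ T

Dipole fields scale as 1/r³ in the far field.
The axial field is twice the equatorial field at the same r, so the geometry factor is 2/1.
B₂ = B₁ · (2/1) · (r₁/r₂)³ = 3.32×10⁻⁸ · 2 · (0.439/0.119)³.
(r₁/r₂)³ = (3.689)³ = 50.21.
B₂ ≈ 3.334×10⁻⁶ T.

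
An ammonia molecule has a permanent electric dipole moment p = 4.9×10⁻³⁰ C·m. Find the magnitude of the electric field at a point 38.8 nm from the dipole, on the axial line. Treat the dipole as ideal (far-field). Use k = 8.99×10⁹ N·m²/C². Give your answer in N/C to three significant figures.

E ≈ 1510 N/C

On the dipole axis E = 2kp/r³.
E = 2·(8.99×10⁹)(4.90×10⁻³⁰) / (3.88×10⁻⁸)³ = 1508 N/C.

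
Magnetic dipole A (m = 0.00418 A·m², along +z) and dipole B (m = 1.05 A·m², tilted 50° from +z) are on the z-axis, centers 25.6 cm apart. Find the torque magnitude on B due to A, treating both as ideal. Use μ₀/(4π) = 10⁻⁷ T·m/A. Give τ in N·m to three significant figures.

τ ≈ 4.01×10⁻⁸ N·m

Dipole B is on the axis of dipole A, so B₁ there is axial: B₁ = (μ₀/4π)·2m₁/r³ along +z.
B₁ = 2(10⁻⁷)(0.00418)/(0.256)³ = 4.983×10⁻⁸ T.
τ = m₂ B₁ sinθ.
τ = (1.05)(4.983×10⁻⁸)·sin50° = 4.008×10⁻⁸ N·m.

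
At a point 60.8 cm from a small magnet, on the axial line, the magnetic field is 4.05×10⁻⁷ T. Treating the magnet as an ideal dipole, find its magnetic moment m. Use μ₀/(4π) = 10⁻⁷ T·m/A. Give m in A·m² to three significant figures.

On axis B = (μ₀/4π)·2m/r³, so m = Br³·4π/(μ₀·2).
m = (4.05×10⁻⁷)·(0.608)³ / (2·10⁻⁷) = 0.4551 A·m².

m ≈ 0.455 A·m²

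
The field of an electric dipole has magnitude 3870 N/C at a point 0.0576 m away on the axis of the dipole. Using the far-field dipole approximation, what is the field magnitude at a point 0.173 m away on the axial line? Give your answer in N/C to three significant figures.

Dipole fields scale as 1/r³ in the far field; the geometry is the same at both points.
E₂ = E₁ · (r₁/r₂)³ = 3870 · (0.0576/0.173)³.
(r₁/r₂)³ = (0.3329)³ = 0.03691.
E₂ ≈ 142.8 N/C.

E ≈ 143 N/C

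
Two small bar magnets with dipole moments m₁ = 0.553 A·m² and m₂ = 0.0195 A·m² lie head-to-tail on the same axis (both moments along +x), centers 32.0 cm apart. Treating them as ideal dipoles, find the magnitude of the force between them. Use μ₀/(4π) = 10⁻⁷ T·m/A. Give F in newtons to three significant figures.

F ≈ 6.17×10⁻⁷ N

On-axis B of dipole 1: B = (μ₀/4π)·2m₁/r³. Force on dipole 2: F = m₂·dB/dr.
dB/dr = −(μ₀/4π)·6m₁/r⁴, so |F| = (μ₀/4π)·6m₁m₂/r⁴.
F = 6(10⁻⁷)(0.553)(0.0195)/(0.320)⁴ = 6.170×10⁻⁷ N.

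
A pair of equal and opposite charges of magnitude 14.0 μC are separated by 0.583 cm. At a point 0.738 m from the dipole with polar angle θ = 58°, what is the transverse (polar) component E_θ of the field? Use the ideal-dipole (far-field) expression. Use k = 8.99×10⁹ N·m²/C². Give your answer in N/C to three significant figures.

Dipole moment p = qd = (1.40×10⁻⁵ C)(0.00583 m) = 8.162×10⁻⁸ C·m.
For a dipole, E_θ = (kp sinθ)/r³.
kp/r³ = (8.99×10⁹)(8.162×10⁻⁸)/(0.738)³ = 1826 N/C.
E_θ = 1826·sin58° = 1548 N/C.

E_θ ≈ 1550 N/C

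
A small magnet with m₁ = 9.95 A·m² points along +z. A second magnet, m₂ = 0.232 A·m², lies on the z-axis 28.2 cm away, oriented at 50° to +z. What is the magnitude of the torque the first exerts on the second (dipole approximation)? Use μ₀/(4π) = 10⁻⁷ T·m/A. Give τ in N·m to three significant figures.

τ ≈ 1.58×10⁻⁵ N·m

Dipole B is on the axis of dipole A, so B₁ there is axial: B₁ = (μ₀/4π)·2m₁/r³ along +z.
B₁ = 2(10⁻⁷)(9.95)/(0.282)³ = 8.874×10⁻⁵ T.
τ = m₂ B₁ sinθ.
τ = (0.232)(8.874×10⁻⁵)·sin50° = 1.577×10⁻⁵ N·m.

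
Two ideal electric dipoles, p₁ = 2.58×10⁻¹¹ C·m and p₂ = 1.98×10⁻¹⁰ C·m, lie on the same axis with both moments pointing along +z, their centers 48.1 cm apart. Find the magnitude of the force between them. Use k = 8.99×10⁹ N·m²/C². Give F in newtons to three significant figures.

On-axis field of dipole 1 at distance r: E = 2kp₁/r³. Force on dipole 2 is F = p₂·dE/dr (gradient along axis).
dE/dr = −6kp₁/r⁴, so |F| = 6kp₁p₂/r⁴ (attractive for aligned moments).
F = 6(8.99×10⁹)(2.58×10⁻¹¹)(1.98×10⁻¹⁰)/(0.481)⁴ = 5.148×10⁻⁹ N.

F ≈ 5.15×10⁻⁹ N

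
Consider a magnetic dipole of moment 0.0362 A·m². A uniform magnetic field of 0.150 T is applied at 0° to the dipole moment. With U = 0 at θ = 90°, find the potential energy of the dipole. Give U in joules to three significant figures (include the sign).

U ≈ -0.00543 J

U = −m·B = −mB cosθ.
U = −(0.0362)(0.150)·cos0° = -0.005430 J.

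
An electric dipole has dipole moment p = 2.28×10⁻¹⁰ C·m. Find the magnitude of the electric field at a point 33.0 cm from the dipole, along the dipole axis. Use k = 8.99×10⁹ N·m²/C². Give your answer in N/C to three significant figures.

On the dipole axis E = 2kp/r³.
E = 2·(8.99×10⁹)(2.28×10⁻¹⁰) / (0.330)³ = 114.1 N/C.

E ≈ 114 N/C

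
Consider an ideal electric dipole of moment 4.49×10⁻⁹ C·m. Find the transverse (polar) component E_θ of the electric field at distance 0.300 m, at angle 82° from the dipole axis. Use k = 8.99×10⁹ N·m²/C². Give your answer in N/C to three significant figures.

For a dipole, E_θ = (kp sinθ)/r³.
kp/r³ = (8.99×10⁹)(4.49×10⁻⁹)/(0.300)³ = 1495 N/C.
E_θ = 1495·sin82° = 1480 N/C.

E_θ ≈ 1480 N/C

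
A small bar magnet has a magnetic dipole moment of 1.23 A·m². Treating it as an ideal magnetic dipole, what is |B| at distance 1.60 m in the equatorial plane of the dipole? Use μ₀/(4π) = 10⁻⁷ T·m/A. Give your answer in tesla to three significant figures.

In the equatorial plane B = (μ₀/4π)·m/r³ (half the axial value).
B = (10⁻⁷)·(1.23) / (1.60)³ = 3.003×10⁻⁸ T.

B ≈ 3.00×10⁻⁸ T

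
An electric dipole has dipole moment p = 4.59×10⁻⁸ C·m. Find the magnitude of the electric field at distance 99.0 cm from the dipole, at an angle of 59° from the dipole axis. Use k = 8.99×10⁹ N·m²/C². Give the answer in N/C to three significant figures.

E ≈ 570 N/C

At angle θ the dipole field magnitude is E = (kp/r³)·√(1 + 3cos²θ).
kp/r³ = (8.99×10⁹)(4.59×10⁻⁸) / (0.990)³ = 425.3 N/C.
√(1 + 3cos²59°) = √(1 + 3·0.2653) = √1.7958 ≈ 1.3401.
E ≈ 425.3 × 1.340 = 569.9 N/C.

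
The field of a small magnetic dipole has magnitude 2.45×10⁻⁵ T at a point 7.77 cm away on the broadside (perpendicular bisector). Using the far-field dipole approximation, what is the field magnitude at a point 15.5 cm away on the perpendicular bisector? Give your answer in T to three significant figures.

Dipole fields scale as 1/r³ in the far field; the geometry is the same at both points.
B₂ = B₁ · (r₁/r₂)³ = 2.45×10⁻⁵ · (7.77/15.5)³.
(r₁/r₂)³ = (0.5013)³ = 0.126.
B₂ ≈ 3.086×10⁻⁶ T.

B ≈ 3.09×10⁻⁶ T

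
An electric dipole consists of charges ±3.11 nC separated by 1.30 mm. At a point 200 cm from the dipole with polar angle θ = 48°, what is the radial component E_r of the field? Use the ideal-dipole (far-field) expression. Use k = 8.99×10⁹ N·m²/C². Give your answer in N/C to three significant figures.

E_r ≈ 0.00608 N/C

Dipole moment p = qd = (3.11×10⁻⁹ C)(0.00130 m) = 4.043×10⁻¹² C·m.
For a dipole, E_r = (2kp cosθ)/r³.
kp/r³ = (8.99×10⁹)(4.043×10⁻¹²)/(2.00)³ = 0.004543 N/C.
E_r = 2·0.004543·cos48° = 0.006080 N/C.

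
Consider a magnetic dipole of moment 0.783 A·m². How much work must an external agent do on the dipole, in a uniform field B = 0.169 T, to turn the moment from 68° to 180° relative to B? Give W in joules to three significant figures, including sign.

W ≈ 0.182 J

W_ext = ΔU = −mB cosθ₂ + mB cosθ₁ = mB(cosθ₁ − cosθ₂).
W = (0.783)(0.169)·(cos68° − cos180°) = (0.1323)·(+1.3746) = 0.1819 J.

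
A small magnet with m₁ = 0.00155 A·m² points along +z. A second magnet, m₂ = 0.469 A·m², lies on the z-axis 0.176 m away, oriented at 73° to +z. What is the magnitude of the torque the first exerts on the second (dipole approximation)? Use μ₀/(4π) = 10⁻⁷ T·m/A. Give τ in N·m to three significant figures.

Dipole B is on the axis of dipole A, so B₁ there is axial: B₁ = (μ₀/4π)·2m₁/r³ along +z.
B₁ = 2(10⁻⁷)(0.00155)/(0.176)³ = 5.686×10⁻⁸ T.
τ = m₂ B₁ sinθ.
τ = (0.469)(5.686×10⁻⁸)·sin73° = 2.550×10⁻⁸ N·m.

τ ≈ 2.55×10⁻⁸ N·m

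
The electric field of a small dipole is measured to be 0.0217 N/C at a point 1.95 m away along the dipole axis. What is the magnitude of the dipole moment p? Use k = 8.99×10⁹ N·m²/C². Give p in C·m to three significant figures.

On axis E = 2kp/r³, so p = Er³/(2k).
p = (0.0217)·(1.95)³ / (2·8.99×10⁹) = 8.949×10⁻¹² C·m.

p ≈ 8.95×10⁻¹² C·m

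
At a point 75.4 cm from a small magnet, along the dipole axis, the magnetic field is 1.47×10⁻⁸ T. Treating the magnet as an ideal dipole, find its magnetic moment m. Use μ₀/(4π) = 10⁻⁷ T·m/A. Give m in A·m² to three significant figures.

On axis B = (μ₀/4π)·2m/r³, so m = Br³·4π/(μ₀·2).
m = (1.47×10⁻⁸)·(0.754)³ / (2·10⁻⁷) = 0.03151 A·m².

m ≈ 0.0315 A·m²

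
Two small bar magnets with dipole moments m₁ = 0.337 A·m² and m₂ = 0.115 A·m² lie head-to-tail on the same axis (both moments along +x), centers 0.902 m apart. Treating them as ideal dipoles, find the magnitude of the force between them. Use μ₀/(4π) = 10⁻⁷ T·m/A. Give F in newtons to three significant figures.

F ≈ 3.51×10⁻⁸ N

On-axis B of dipole 1: B = (μ₀/4π)·2m₁/r³. Force on dipole 2: F = m₂·dB/dr.
dB/dr = −(μ₀/4π)·6m₁/r⁴, so |F| = (μ₀/4π)·6m₁m₂/r⁴.
F = 6(10⁻⁷)(0.337)(0.115)/(0.902)⁴ = 3.513×10⁻⁸ N.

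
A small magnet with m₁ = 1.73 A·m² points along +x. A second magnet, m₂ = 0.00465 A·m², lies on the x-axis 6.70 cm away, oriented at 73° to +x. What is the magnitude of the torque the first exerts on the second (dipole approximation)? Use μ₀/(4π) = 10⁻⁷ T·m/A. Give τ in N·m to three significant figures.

τ ≈ 5.12×10⁻⁶ N·m

Dipole B is on the axis of dipole A, so B₁ there is axial: B₁ = (μ₀/4π)·2m₁/r³ along +x.
B₁ = 2(10⁻⁷)(1.73)/(0.0670)³ = 0.001150 T.
τ = m₂ B₁ sinθ.
τ = (0.00465)(0.001150)·sin73° = 5.116×10⁻⁶ N·m.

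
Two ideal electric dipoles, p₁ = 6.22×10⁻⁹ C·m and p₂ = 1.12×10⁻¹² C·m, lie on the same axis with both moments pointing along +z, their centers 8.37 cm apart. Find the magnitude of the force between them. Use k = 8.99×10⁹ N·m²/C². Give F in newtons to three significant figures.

F ≈ 7.66×10⁻⁶ N

On-axis field of dipole 1 at distance r: E = 2kp₁/r³. Force on dipole 2 is F = p₂·dE/dr (gradient along axis).
dE/dr = −6kp₁/r⁴, so |F| = 6kp₁p₂/r⁴ (attractive for aligned moments).
F = 6(8.99×10⁹)(6.22×10⁻⁹)(1.12×10⁻¹²)/(0.0837)⁴ = 7.656×10⁻⁶ N.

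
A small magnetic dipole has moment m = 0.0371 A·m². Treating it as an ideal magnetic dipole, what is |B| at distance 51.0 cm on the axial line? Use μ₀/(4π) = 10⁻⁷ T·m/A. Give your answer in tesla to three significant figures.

On axis B = (μ₀/4π)·2m/r³.
B = 2·(10⁻⁷)·(0.0371) / (0.510)³ = 5.594×10⁻⁸ T.

B ≈ 5.59×10⁻⁸ T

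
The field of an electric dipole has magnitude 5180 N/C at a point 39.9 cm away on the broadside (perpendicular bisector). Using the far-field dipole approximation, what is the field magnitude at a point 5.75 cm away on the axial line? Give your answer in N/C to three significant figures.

E ≈ 3.46×10⁶ N/C

Dipole fields scale as 1/r³ in the far field.
The axial field is twice the equatorial field at the same r, so the geometry factor is 2/1.
E₂ = E₁ · (2/1) · (r₁/r₂)³ = 5180 · 2 · (39.9/5.75)³.
(r₁/r₂)³ = (6.939)³ = 334.1.
E₂ ≈ 3.462×10⁶ N/C.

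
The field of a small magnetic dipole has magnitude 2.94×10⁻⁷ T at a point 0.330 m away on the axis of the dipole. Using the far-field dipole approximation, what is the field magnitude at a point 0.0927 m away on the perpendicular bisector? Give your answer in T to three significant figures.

B ≈ 6.63×10⁻⁶ T

Dipole fields scale as 1/r³ in the far field.
The axial field is twice the equatorial field at the same r, so the geometry factor is 1/2.
B₂ = B₁ · (1/2) · (r₁/r₂)³ = 2.94×10⁻⁷ · 0.5 · (0.330/0.0927)³.
(r₁/r₂)³ = (3.56)³ = 45.11.
B₂ ≈ 6.632×10⁻⁶ T.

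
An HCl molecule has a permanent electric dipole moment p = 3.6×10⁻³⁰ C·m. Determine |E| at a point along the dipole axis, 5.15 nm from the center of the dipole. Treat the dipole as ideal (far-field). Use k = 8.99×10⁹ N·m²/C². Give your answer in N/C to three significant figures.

On the dipole axis E = 2kp/r³.
E = 2·(8.99×10⁹)(3.60×10⁻³⁰) / (5.15×10⁻⁹)³ = 4.739×10⁵ N/C.

E ≈ 4.74×10⁵ N/C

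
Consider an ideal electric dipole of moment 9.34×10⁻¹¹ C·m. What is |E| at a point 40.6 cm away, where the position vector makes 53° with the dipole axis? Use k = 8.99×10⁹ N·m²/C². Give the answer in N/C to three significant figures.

At angle θ the dipole field magnitude is E = (kp/r³)·√(1 + 3cos²θ).
kp/r³ = (8.99×10⁹)(9.34×10⁻¹¹) / (0.406)³ = 12.55 N/C.
√(1 + 3cos²53°) = √(1 + 3·0.3622) = √2.0865 ≈ 1.4445.
E ≈ 12.55 × 1.444 = 18.12 N/C.

E ≈ 18.1 N/C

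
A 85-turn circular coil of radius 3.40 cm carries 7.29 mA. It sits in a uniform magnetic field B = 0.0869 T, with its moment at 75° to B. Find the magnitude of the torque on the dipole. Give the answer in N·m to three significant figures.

τ ≈ 1.89×10⁻⁴ N·m

m = NIA = NIπa² = 85·(0.00729)·π·(0.0340)² = 0.00225 A·m².
Torque on a magnetic dipole: τ = mB sinθ.
τ = (0.00225)(0.0869)·sin75° = 1.889×10⁻⁴ N·m.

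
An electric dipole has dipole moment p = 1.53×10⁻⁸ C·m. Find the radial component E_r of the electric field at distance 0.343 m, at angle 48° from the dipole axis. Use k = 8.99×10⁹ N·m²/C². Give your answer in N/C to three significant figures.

E_r ≈ 4560 N/C

For a dipole, E_r = (2kp cosθ)/r³.
kp/r³ = (8.99×10⁹)(1.53×10⁻⁸)/(0.343)³ = 3409 N/C.
E_r = 2·3409·cos48° = 4562 N/C.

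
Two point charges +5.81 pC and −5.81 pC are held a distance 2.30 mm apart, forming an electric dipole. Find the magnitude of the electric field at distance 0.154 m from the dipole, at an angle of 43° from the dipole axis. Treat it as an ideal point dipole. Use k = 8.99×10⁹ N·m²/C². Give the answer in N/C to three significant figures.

Dipole moment p = qd = (5.81×10⁻¹² C)(0.00230 m) = 1.336×10⁻¹⁴ C·m.
At angle θ the dipole field magnitude is E = (kp/r³)·√(1 + 3cos²θ).
kp/r³ = (8.99×10⁹)(1.336×10⁻¹⁴) / (0.154)³ = 0.03289 N/C.
√(1 + 3cos²43°) = √(1 + 3·0.5349) = √2.6046 ≈ 1.6139.
E ≈ 0.03289 × 1.614 = 0.05307 N/C.

E ≈ 0.0531 N/C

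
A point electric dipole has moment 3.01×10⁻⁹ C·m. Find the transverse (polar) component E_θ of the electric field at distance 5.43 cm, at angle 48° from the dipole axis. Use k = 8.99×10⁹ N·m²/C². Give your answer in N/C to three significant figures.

E_θ ≈ 1.26×10⁵ N/C

For a dipole, E_θ = (kp sinθ)/r³.
kp/r³ = (8.99×10⁹)(3.01×10⁻⁹)/(0.0543)³ = 1.690×10⁵ N/C.
E_θ = 1.690×10⁵·sin48° = 1.256×10⁵ N/C.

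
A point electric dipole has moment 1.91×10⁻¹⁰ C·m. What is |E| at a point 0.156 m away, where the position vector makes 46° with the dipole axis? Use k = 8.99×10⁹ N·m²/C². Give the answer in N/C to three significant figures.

At angle θ the dipole field magnitude is E = (kp/r³)·√(1 + 3cos²θ).
kp/r³ = (8.99×10⁹)(1.91×10⁻¹⁰) / (0.156)³ = 452.3 N/C.
√(1 + 3cos²46°) = √(1 + 3·0.4826) = √2.4477 ≈ 1.5645.
E ≈ 452.3 × 1.564 = 707.6 N/C.

E ≈ 708 N/C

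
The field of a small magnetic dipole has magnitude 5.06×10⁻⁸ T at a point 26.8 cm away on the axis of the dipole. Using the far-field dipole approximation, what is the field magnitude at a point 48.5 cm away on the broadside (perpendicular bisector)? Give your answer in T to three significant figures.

B ≈ 4.27×10⁻⁹ T

Dipole fields scale as 1/r³ in the far field.
The axial field is twice the equatorial field at the same r, so the geometry factor is 1/2.
B₂ = B₁ · (1/2) · (r₁/r₂)³ = 5.06×10⁻⁸ · 0.5 · (26.8/48.5)³.
(r₁/r₂)³ = (0.5526)³ = 0.1687.
B₂ ≈ 4.269×10⁻⁹ T.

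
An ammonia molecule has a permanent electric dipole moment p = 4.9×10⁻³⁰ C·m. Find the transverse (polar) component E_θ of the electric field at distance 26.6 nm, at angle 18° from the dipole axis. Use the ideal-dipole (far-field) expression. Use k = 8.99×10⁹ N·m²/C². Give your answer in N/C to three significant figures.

E_θ ≈ 723 N/C

For a dipole, E_θ = (kp sinθ)/r³.
kp/r³ = (8.99×10⁹)(4.90×10⁻³⁰)/(2.66×10⁻⁸)³ = 2341 N/C.
E_θ = 2341·sin18° = 723.3 N/C.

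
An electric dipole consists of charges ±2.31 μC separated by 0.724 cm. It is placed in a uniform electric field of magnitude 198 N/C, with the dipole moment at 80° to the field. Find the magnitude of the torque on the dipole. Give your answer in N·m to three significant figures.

Dipole moment p = qd = (2.31×10⁻⁶ C)(0.00724 m) = 1.672×10⁻⁸ C·m.
Torque on an electric dipole: τ = pE sinθ.
τ = (1.672×10⁻⁸)(198)·sin80° = 3.260×10⁻⁶ N·m.

τ ≈ 3.26×10⁻⁶ N·m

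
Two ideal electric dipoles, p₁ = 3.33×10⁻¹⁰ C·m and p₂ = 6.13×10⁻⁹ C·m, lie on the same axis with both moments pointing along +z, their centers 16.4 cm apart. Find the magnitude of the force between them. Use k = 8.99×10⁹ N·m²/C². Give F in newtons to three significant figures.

F ≈ 1.52×10⁻⁴ N

On-axis field of dipole 1 at distance r: E = 2kp₁/r³. Force on dipole 2 is F = p₂·dE/dr (gradient along axis).
dE/dr = −6kp₁/r⁴, so |F| = 6kp₁p₂/r⁴ (attractive for aligned moments).
F = 6(8.99×10⁹)(3.33×10⁻¹⁰)(6.13×10⁻⁹)/(0.164)⁴ = 1.522×10⁻⁴ N.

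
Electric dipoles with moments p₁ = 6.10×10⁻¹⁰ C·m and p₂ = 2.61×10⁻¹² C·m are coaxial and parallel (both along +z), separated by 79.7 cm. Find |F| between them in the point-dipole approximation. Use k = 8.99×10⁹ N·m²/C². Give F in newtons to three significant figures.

On-axis field of dipole 1 at distance r: E = 2kp₁/r³. Force on dipole 2 is F = p₂·dE/dr (gradient along axis).
dE/dr = −6kp₁/r⁴, so |F| = 6kp₁p₂/r⁴ (attractive for aligned moments).
F = 6(8.99×10⁹)(6.10×10⁻¹⁰)(2.61×10⁻¹²)/(0.797)⁴ = 2.128×10⁻¹⁰ N.

F ≈ 2.13×10⁻¹⁰ N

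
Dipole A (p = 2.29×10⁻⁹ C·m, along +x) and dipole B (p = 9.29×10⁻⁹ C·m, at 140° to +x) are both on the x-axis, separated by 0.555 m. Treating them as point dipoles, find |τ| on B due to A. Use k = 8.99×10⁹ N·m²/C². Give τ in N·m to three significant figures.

τ ≈ 1.44×10⁻⁶ N·m

The second dipole sits on the axis of the first, so the field there is axial: E₁ = 2kp₁/r³ along +x.
E₁ = 2(8.99×10⁹)(2.29×10⁻⁹)/(0.555)³ = 240.8 N/C.
Torque on the second dipole: τ = p₂ E₁ sinθ.
τ = (9.29×10⁻⁹)(240.8)·sin140° = 1.438×10⁻⁶ N·m.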